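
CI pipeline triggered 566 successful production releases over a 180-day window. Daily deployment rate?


Formula: deployments per day = releases / days
= 566 / 180
= 3.144 deploys/day
(equivalently, 22.01 deploys/week)

3.144 deploys/day


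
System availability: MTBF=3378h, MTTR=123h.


Availability = MTBF / (MTBF + MTTR)
Availability = 3378 / (3378 + 123)
Availability = 3378 / 3501
Availability = 96.4867%

96.4867%


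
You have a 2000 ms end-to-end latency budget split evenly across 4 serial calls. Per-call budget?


Formula: per_stage = total_budget / stages
per_stage = 2000 / 4
per_stage = 500.0 ms

500.0 ms


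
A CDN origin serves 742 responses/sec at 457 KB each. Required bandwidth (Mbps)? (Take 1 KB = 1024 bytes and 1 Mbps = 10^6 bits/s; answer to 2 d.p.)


Formula: Mbps = payload_bytes * RPS * 8 / 1e6
Payload per request = 457 KB = 457 * 1024 = 467968 bytes
Total bytes/sec = 467968 * 742 = 347232256
Total bits/sec = 347232256 * 8 = 2777858048
Mbps = 2777858048 / 1e6 = 2777.86

2777.86 Mbps


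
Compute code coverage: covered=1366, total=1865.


Coverage = covered / total * 100
Coverage = 1366 / 1865 * 100
Coverage = 73.24%

73.24%


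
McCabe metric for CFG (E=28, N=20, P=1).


Formula: V(G) = E - N + 2P
V(G) = 28 - 20 + 2*1
V(G) = 8 + 2
V(G) = 10

10


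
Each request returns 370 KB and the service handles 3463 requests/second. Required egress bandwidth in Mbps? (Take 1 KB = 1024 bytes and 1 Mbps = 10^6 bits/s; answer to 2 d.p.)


Formula: Mbps = payload_bytes * RPS * 8 / 1e6
Payload per request = 370 KB = 370 * 1024 = 378880 bytes
Total bytes/sec = 378880 * 3463 = 1312061440
Total bits/sec = 1312061440 * 8 = 10496491520
Mbps = 10496491520 / 1e6 = 10496.49

10496.49 Mbps


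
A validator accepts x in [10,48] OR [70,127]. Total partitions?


Valid ranges: [10,48] and [70,127]
Class 1: x < 10 — invalid
Class 2: 10 ≤ x ≤ 48 — valid
Class 3: 48 < x < 70 — invalid (gap between ranges)
Class 4: 70 ≤ x ≤ 127 — valid
Class 5: x > 127 — invalid
Total equivalence classes: 5

5 equivalence classes


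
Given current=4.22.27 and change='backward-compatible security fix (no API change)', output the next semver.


Current: 4.22.27
Change category: 'backward-compatible security fix (no API change)' → patch bump
SemVer rule: patch bump → increment PATCH (MAJOR and MINOR unchanged)
New: 4.22.28

4.22.28


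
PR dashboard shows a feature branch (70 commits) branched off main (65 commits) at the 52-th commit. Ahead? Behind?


Common ancestor: commit #52
feature commits after divergence: 70 - 52 = 18
main commits after divergence: 65 - 52 = 13
feature is 18 commits ahead of main
main is 13 commits ahead of feature

feature ahead: 18, main ahead: 13


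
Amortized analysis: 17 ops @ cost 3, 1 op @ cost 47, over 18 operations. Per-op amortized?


Formula: Amortized cost = Total cost / Operations
Total cost = (17 * 3) + (1 * 47)
Total cost = 51 + 47 = 98
Amortized = 98 / 18 = 5.4444

5.4444


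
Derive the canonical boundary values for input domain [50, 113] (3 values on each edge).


Range: [50, 113]
Boundaries: just below min, min, min+1, max-1, max, just above max
Values: [49, 50, 51, 112, 113, 114]

[49, 50, 51, 112, 113, 114]


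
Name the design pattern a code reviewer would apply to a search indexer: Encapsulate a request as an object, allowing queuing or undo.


This matches the Command pattern

Command


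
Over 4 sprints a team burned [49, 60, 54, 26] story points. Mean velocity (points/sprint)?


Formula: Avg velocity = Total points / Number of sprints
Points: [49, 60, 54, 26]
Sum = 49 + 60 + 54 + 26 = 189
Avg velocity = 189 / 4 = 47.25 points/sprint

47.25 points/sprint


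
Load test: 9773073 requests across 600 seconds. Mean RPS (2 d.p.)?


Formula: throughput = requests / seconds
throughput = 9773073 / 600
throughput = 16288.46 requests/second

16288.46 requests/second


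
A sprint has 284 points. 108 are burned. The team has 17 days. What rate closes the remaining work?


Formula: Required rate = Remaining points / Days left
Remaining = 284 - 108 = 176 points
Required rate = 176 / 17 = 10.35 points/day

10.35 points/day


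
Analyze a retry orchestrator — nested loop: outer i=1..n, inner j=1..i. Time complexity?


Reasoning: triangle: n(n+1)/2 ~ n^2/2
Complexity: O(n^2)

O(n^2)


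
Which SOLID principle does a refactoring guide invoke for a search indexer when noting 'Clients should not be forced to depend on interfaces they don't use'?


This describes the Interface Segregation Principle (ISP)

Interface Segregation Principle (ISP)


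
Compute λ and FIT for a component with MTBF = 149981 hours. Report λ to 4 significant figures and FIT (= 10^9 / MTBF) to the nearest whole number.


Formula: λ = 1 / MTBF; FIT = λ × 1e9 = 1e9 / MTBF
λ = 1 / 149981 ≈ 6.668e-06 failures/hour
FIT = 1e9 / 149981 ≈ 6668 failures per 1e9 hours (nearest whole number)

λ = 6.668e-06 /h, FIT = 6668


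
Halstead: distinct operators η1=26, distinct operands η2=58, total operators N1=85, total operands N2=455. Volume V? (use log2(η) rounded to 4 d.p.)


Formula: V = N * log2(η), where N = N1 + N2 and η = η1 + η2
η = 26 + 58 = 84
N = 85 + 455 = 540
log2(84) ≈ 6.3923
V = 540 * 6.3923 = 3451.84

3451.84


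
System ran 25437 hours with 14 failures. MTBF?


Formula: MTBF = Total operating time / Number of failures
MTBF = 25437 / 14
MTBF = 1816.93 hours

1816.93 hours


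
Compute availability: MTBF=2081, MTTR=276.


Availability = MTBF / (MTBF + MTTR)
Availability = 2081 / (2081 + 276)
Availability = 2081 / 2357
Availability = 88.2902%

88.2902%


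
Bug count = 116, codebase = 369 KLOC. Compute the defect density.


Defect density = defects / KLOC
Defect density = 116 / 369
Defect density = 0.314 defects/KLOC

0.314 defects/KLOC


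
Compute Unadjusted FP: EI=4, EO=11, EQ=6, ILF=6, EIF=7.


UFP = EI*4 + EO*5 + EQ*4 + ILF*10 + EIF*7
UFP = 4*4 + 11*5 + 6*4 + 6*10 + 7*7
UFP = 16 + 55 + 24 + 60 + 49
UFP = 204

204


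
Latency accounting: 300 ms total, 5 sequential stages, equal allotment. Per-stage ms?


Formula: per_stage = total_budget / stages
per_stage = 300 / 5
per_stage = 60.0 ms

60.0 ms


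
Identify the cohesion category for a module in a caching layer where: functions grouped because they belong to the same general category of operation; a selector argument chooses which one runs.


Reasoning: Grouped by category of activity, not by data or sequence
Type: Logical cohesion

Logical cohesion


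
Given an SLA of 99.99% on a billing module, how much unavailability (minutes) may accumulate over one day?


Formula: allowed downtime = period * (100 - SLA) / 100
Period (day) = 1440 minutes
Unavailability fraction = (100 - 99.99) / 100
Allowed downtime = 1440 * (100 - 99.99) / 100
Allowed downtime = 0.144 minutes

0.144 minutes


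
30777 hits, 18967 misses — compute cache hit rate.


Formula: hit rate = hits / (hits + misses) * 100
hit rate = 30777 / (30777 + 18967) * 100
hit rate = 30777 / 49744 * 100
hit rate = 61.87%

61.87%


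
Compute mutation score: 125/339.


Mutation score = killed / total * 100
Mutation score = 125 / 339 * 100
Mutation score = 36.87%

36.87%


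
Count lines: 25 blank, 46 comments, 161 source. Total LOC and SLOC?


Total LOC = blank + comment + code
Total LOC = 25 + 46 + 161 = 232
SLOC (source only) = code = 161

Total LOC: 232, SLOC: 161


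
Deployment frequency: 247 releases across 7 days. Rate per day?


Formula: deployments per day = releases / days
= 247 / 7
= 35.286 deploys/day
(equivalently, 247.0 deploys/week)

35.286 deploys/day


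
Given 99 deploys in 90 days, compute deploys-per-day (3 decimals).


Formula: deployments per day = releases / days
= 99 / 90
= 1.1 deploys/day
(equivalently, 7.7 deploys/week)

1.1 deploys/day


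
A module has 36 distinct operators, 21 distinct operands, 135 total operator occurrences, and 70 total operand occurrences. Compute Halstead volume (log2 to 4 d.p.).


Formula: V = N * log2(η), where N = N1 + N2 and η = η1 + η2
η = 36 + 21 = 57
N = 135 + 70 = 205
log2(57) ≈ 5.8329
V = 205 * 5.8329 = 1195.74

1195.74


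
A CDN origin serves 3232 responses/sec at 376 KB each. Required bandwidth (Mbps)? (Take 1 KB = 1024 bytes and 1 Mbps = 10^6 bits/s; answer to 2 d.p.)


Formula: Mbps = payload_bytes * RPS * 8 / 1e6
Payload per request = 376 KB = 376 * 1024 = 385024 bytes
Total bytes/sec = 385024 * 3232 = 1244397568
Total bits/sec = 1244397568 * 8 = 9955180544
Mbps = 9955180544 / 1e6 = 9955.18

9955.18 Mbps


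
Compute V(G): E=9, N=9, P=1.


Formula: V(G) = E - N + 2P
V(G) = 9 - 9 + 2*1
V(G) = 0 + 2
V(G) = 2

2


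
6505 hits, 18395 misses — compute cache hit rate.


Formula: hit rate = hits / (hits + misses) * 100
hit rate = 6505 / (6505 + 18395) * 100
hit rate = 6505 / 24900 * 100
hit rate = 26.12%

26.12%


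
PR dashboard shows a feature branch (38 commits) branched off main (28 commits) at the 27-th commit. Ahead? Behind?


Common ancestor: commit #27
feature commits after divergence: 38 - 27 = 11
main commits after divergence: 28 - 27 = 1
feature is 11 commits ahead of main
main is 1 commits ahead of feature

feature ahead: 11, main ahead: 1


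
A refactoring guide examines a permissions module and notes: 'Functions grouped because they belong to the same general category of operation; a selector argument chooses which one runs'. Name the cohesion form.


Reasoning: Grouped by category of activity, not by data or sequence
Type: Logical cohesion

Logical cohesion


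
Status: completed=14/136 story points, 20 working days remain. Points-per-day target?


Formula: Required rate = Remaining points / Days left
Remaining = 136 - 14 = 122 points
Required rate = 122 / 20 = 6.1 points/day

6.1 points/day


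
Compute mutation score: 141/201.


Mutation score = killed / total * 100
Mutation score = 141 / 201 * 100
Mutation score = 70.15%

70.15%


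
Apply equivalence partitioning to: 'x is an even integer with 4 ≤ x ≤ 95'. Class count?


Constraint: even integers in [4, 95]
Class 1: x < 4 — out-of-range invalid
Class 2: x in [4,95] but odd — wrong type invalid
Class 3: x in [4,95] and even — valid
Class 4: x > 95 — out-of-range invalid
Total equivalence classes: 4

4 equivalence classes


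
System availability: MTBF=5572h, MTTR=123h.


Availability = MTBF / (MTBF + MTTR)
Availability = 5572 / (5572 + 123)
Availability = 5572 / 5695
Availability = 97.8402%

97.8402%


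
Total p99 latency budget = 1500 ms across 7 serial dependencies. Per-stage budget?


Formula: per_stage = total_budget / stages
per_stage = 1500 / 7
per_stage = 214.29 ms

214.29 ms


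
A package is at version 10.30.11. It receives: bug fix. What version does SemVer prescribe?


Current: 10.30.11
Change category: 'bug fix' → patch bump
SemVer rule: patch bump → increment PATCH (MAJOR and MINOR unchanged)
New: 10.30.12

10.30.12


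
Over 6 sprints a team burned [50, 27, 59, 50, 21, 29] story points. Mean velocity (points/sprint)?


Formula: Avg velocity = Total points / Number of sprints
Points: [50, 27, 59, 50, 21, 29]
Sum = 50 + 27 + 59 + 50 + 21 + 29 = 236
Avg velocity = 236 / 6 = 39.33 points/sprint

39.33 points/sprint


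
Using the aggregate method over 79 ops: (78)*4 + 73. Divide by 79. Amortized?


Formula: Amortized cost = Total cost / Operations
Total cost = (78 * 4) + (1 * 73)
Total cost = 312 + 73 = 385
Amortized = 385 / 79 = 4.8734

4.8734


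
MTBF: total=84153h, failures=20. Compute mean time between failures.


Formula: MTBF = Total operating time / Number of failures
MTBF = 84153 / 20
MTBF = 4207.65 hours

4207.65 hours


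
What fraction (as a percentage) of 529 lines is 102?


Coverage = covered / total * 100
Coverage = 102 / 529 * 100
Coverage = 19.28%

19.28%


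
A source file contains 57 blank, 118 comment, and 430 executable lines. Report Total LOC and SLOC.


Total LOC = blank + comment + code
Total LOC = 57 + 118 + 430 = 605
SLOC (source only) = code = 430

Total LOC: 605, SLOC: 430


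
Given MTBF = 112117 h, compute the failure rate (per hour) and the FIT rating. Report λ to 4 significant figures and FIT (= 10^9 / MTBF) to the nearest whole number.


Formula: λ = 1 / MTBF; FIT = λ × 1e9 = 1e9 / MTBF
λ = 1 / 112117 ≈ 8.919e-06 failures/hour
FIT = 1e9 / 112117 ≈ 8919 failures per 1e9 hours (nearest whole number)

λ = 8.919e-06 /h, FIT = 8919


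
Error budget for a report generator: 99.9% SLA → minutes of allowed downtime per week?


Formula: allowed downtime = period * (100 - SLA) / 100
Period (week) = 10080 minutes
Unavailability fraction = (100 - 99.9) / 100
Allowed downtime = 10080 * (100 - 99.9) / 100
Allowed downtime = 10.08 minutes

10.08 minutes


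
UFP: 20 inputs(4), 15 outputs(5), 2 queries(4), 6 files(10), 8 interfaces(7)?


UFP = EI*4 + EO*5 + EQ*4 + ILF*10 + EIF*7
UFP = 20*4 + 15*5 + 2*4 + 6*10 + 8*7
UFP = 80 + 75 + 8 + 60 + 56
UFP = 279

279


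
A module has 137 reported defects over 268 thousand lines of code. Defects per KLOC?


Defect density = defects / KLOC
Defect density = 137 / 268
Defect density = 0.511 defects/KLOC

0.511 defects/KLOC


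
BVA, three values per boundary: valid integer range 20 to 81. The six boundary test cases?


Range: [20, 81]
Boundaries: just below min, min, min+1, max-1, max, just above max
Values: [19, 20, 21, 80, 81, 82]

[19, 20, 21, 80, 81, 82]


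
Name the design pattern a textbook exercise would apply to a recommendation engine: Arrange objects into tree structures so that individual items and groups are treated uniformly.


This matches the Composite pattern

Composite


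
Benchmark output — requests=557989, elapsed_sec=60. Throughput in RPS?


Formula: throughput = requests / seconds
throughput = 557989 / 60
throughput = 9299.82 requests/second

9299.82 requests/second


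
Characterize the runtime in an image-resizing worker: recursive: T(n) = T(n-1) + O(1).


Reasoning: linear recursion with constant work per frame
Complexity: O(n)

O(n)


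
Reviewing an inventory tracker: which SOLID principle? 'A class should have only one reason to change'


This describes the Single Responsibility Principle (SRP)

Single Responsibility Principle (SRP)


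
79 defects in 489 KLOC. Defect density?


Defect density = defects / KLOC
Defect density = 79 / 489
Defect density = 0.162 defects/KLOC

0.162 defects/KLOC


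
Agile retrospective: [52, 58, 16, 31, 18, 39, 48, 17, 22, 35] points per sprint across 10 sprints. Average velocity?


Formula: Avg velocity = Total points / Number of sprints
Points: [52, 58, 16, 31, 18, 39, 48, 17, 22, 35]
Sum = 52 + 58 + 16 + 31 + 18 + 39 + 48 + 17 + 22 + 35 = 336
Avg velocity = 336 / 10 = 33.6 points/sprint

33.6 points/sprint


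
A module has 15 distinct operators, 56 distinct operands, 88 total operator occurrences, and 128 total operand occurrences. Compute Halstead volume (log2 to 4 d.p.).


Formula: V = N * log2(η), where N = N1 + N2 and η = η1 + η2
η = 15 + 56 = 71
N = 88 + 128 = 216
log2(71) ≈ 6.1497
V = 216 * 6.1497 = 1328.34

1328.34


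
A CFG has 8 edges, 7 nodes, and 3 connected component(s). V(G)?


Formula: V(G) = E - N + 2P
V(G) = 8 - 7 + 2*3
V(G) = 1 + 6
V(G) = 7

7


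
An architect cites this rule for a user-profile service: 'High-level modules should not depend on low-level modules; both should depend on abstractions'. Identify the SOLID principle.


This describes the Dependency Inversion Principle (DIP)

Dependency Inversion Principle (DIP)


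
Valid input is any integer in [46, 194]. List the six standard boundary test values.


Range: [46, 194]
Boundaries: just below min, min, min+1, max-1, max, just above max
Values: [45, 46, 47, 193, 194, 195]

[45, 46, 47, 193, 194, 195]


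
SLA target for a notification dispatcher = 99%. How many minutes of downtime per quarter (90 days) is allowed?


Formula: allowed downtime = period * (100 - SLA) / 100
Period (quarter (90 days)) = 129600 minutes
Unavailability fraction = (100 - 99.0) / 100
Allowed downtime = 129600 * (100 - 99.0) / 100
Allowed downtime = 1296.0 minutes

1296.0 minutes


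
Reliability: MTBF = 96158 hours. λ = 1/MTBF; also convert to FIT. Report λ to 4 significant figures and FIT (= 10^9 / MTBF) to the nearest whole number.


Formula: λ = 1 / MTBF; FIT = λ × 1e9 = 1e9 / MTBF
λ = 1 / 96158 ≈ 1.040e-05 failures/hour
FIT = 1e9 / 96158 ≈ 10400 failures per 1e9 hours (nearest whole number)

λ = 1.040e-05 /h, FIT = 10400


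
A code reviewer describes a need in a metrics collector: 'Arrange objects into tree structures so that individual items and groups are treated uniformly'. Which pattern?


This matches the Composite pattern

Composite


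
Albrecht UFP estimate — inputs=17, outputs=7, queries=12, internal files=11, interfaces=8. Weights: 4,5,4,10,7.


UFP = EI*4 + EO*5 + EQ*4 + ILF*10 + EIF*7
UFP = 17*4 + 7*5 + 12*4 + 11*10 + 8*7
UFP = 68 + 35 + 48 + 110 + 56
UFP = 317

317


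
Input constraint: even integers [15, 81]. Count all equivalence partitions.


Constraint: even integers in [15, 81]
Class 1: x < 15 — out-of-range invalid
Class 2: x in [15,81] but odd — wrong type invalid
Class 3: x in [15,81] and even — valid
Class 4: x > 81 — out-of-range invalid
Total equivalence classes: 4

4 equivalence classes


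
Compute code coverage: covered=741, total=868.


Coverage = covered / total * 100
Coverage = 741 / 868 * 100
Coverage = 85.37%

85.37%


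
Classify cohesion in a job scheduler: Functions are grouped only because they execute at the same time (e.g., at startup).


Reasoning: Related by timing only
Type: Temporal cohesion

Temporal cohesion


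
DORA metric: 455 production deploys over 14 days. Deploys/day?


Formula: deployments per day = releases / days
= 455 / 14
= 32.5 deploys/day
(equivalently, 227.5 deploys/week)

32.5 deploys/day


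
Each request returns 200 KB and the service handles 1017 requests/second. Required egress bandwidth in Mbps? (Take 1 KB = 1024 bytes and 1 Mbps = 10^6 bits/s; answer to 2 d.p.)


Formula: Mbps = payload_bytes * RPS * 8 / 1e6
Payload per request = 200 KB = 200 * 1024 = 204800 bytes
Total bytes/sec = 204800 * 1017 = 208281600
Total bits/sec = 208281600 * 8 = 1666252800
Mbps = 1666252800 / 1e6 = 1666.25

1666.25 Mbps


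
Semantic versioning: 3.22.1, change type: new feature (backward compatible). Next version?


Current: 3.22.1
Change category: 'new feature (backward compatible)' → minor bump
SemVer rule: minor bump → increment MINOR, reset PATCH to 0 (MAJOR unchanged)
New: 3.23.0

3.23.0


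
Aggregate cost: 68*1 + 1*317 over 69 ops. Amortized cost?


Formula: Amortized cost = Total cost / Operations
Total cost = (68 * 1) + (1 * 317)
Total cost = 68 + 317 = 385
Amortized = 385 / 69 = 5.5797

5.5797


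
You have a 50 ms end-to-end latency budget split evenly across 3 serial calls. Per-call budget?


Formula: per_stage = total_budget / stages
per_stage = 50 / 3
per_stage = 16.67 ms

16.67 ms


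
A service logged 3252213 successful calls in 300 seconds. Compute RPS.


Formula: throughput = requests / seconds
throughput = 3252213 / 300
throughput = 10840.71 requests/second

10840.71 requests/second


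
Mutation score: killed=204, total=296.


Mutation score = killed / total * 100
Mutation score = 204 / 296 * 100
Mutation score = 68.92%

68.92%


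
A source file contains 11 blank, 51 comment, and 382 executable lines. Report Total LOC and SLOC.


Total LOC = blank + comment + code
Total LOC = 11 + 51 + 382 = 444
SLOC (source only) = code = 382

Total LOC: 444, SLOC: 382


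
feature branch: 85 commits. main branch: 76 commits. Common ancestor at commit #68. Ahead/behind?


Common ancestor: commit #68
feature commits after divergence: 85 - 68 = 17
main commits after divergence: 76 - 68 = 8
feature is 17 commits ahead of main
main is 8 commits ahead of feature

feature ahead: 17, main ahead: 8


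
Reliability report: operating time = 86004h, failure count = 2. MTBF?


Formula: MTBF = Total operating time / Number of failures
MTBF = 86004 / 2
MTBF = 43002.0 hours

43002.0 hours


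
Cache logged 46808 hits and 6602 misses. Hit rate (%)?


Formula: hit rate = hits / (hits + misses) * 100
hit rate = 46808 / (46808 + 6602) * 100
hit rate = 46808 / 53410 * 100
hit rate = 87.64%

87.64%


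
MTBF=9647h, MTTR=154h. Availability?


Availability = MTBF / (MTBF + MTTR)
Availability = 9647 / (9647 + 154)
Availability = 9647 / 9801
Availability = 98.4287%

98.4287%


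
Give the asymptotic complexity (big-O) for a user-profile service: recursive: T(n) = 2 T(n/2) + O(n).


Reasoning: master theorem case 2 (merge-sort recurrence)
Complexity: O(n log n)

O(n log n)


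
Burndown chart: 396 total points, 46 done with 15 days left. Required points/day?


Formula: Required rate = Remaining points / Days left
Remaining = 396 - 46 = 350 points
Required rate = 350 / 15 = 23.33 points/day

23.33 points/day


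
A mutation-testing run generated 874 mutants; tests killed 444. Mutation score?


Mutation score = killed / total * 100
Mutation score = 444 / 874 * 100
Mutation score = 50.8%

50.8%


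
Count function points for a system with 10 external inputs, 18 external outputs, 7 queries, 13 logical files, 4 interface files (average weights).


UFP = EI*4 + EO*5 + EQ*4 + ILF*10 + EIF*7
UFP = 10*4 + 18*5 + 7*4 + 13*10 + 4*7
UFP = 40 + 90 + 28 + 130 + 28
UFP = 316

316


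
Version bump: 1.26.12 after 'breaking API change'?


Current: 1.26.12
Change category: 'breaking API change' → major bump
SemVer rule: major bump → increment MAJOR, reset MINOR and PATCH to 0
New: 2.0.0

2.0.0


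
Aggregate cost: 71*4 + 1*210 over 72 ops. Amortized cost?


Formula: Amortized cost = Total cost / Operations
Total cost = (71 * 4) + (1 * 210)
Total cost = 284 + 210 = 494
Amortized = 494 / 72 = 6.8611

6.8611


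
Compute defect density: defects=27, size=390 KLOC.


Defect density = defects / KLOC
Defect density = 27 / 390
Defect density = 0.069 defects/KLOC

0.069 defects/KLOC


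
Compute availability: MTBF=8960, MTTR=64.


Availability = MTBF / (MTBF + MTTR)
Availability = 8960 / (8960 + 64)
Availability = 8960 / 9024
Availability = 99.2908%

99.2908%


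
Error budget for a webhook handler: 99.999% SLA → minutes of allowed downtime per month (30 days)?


Formula: allowed downtime = period * (100 - SLA) / 100
Period (month (30 days)) = 43200 minutes
Unavailability fraction = (100 - 99.999) / 100
Allowed downtime = 43200 * (100 - 99.999) / 100
Allowed downtime = 0.432 minutes

0.432 minutes


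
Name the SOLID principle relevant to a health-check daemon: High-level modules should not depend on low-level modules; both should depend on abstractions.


This describes the Dependency Inversion Principle (DIP)

Dependency Inversion Principle (DIP)


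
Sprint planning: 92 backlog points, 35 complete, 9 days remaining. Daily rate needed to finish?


Formula: Required rate = Remaining points / Days left
Remaining = 92 - 35 = 57 points
Required rate = 57 / 9 = 6.33 points/day

6.33 points/day


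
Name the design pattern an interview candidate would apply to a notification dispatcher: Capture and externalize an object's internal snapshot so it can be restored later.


This matches the Memento pattern

Memento


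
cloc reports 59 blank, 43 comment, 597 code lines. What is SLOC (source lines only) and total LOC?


Total LOC = blank + comment + code
Total LOC = 59 + 43 + 597 = 699
SLOC (source only) = code = 597

Total LOC: 699, SLOC: 597


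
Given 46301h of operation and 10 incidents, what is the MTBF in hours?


Formula: MTBF = Total operating time / Number of failures
MTBF = 46301 / 10
MTBF = 4630.1 hours

4630.1 hours


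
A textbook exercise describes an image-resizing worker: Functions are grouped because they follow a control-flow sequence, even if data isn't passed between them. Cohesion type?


Reasoning: Grouped by order of execution within a routine, not by data flow
Type: Procedural cohesion

Procedural cohesion


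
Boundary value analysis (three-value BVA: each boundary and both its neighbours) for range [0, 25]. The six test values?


Range: [0, 25]
Boundaries: just below min, min, min+1, max-1, max, just above max
Values: [-1, 0, 1, 24, 25, 26]

[-1, 0, 1, 24, 25, 26]


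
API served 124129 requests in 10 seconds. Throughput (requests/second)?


Formula: throughput = requests / seconds
throughput = 124129 / 10
throughput = 12412.9 requests/second

12412.9 requests/second


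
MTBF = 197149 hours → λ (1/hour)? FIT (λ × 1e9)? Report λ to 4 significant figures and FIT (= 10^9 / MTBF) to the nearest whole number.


Formula: λ = 1 / MTBF; FIT = λ × 1e9 = 1e9 / MTBF
λ = 1 / 197149 ≈ 5.072e-06 failures/hour
FIT = 1e9 / 197149 ≈ 5072 failures per 1e9 hours (nearest whole number)

λ = 5.072e-06 /h, FIT = 5072


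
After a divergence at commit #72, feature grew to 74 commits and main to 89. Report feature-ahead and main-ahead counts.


Common ancestor: commit #72
feature commits after divergence: 74 - 72 = 2
main commits after divergence: 89 - 72 = 17
feature is 2 commits ahead of main
main is 17 commits ahead of feature

feature ahead: 2, main ahead: 17


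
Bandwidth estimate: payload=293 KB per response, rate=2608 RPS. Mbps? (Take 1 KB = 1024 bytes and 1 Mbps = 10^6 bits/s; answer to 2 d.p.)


Formula: Mbps = payload_bytes * RPS * 8 / 1e6
Payload per request = 293 KB = 293 * 1024 = 300032 bytes
Total bytes/sec = 300032 * 2608 = 782483456
Total bits/sec = 782483456 * 8 = 6259867648
Mbps = 6259867648 / 1e6 = 6259.87

6259.87 Mbps


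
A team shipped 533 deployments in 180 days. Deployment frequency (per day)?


Formula: deployments per day = releases / days
= 533 / 180
= 2.961 deploys/day
(equivalently, 20.73 deploys/week)

2.961 deploys/day


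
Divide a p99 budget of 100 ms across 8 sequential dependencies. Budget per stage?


Formula: per_stage = total_budget / stages
per_stage = 100 / 8
per_stage = 12.5 ms

12.5 ms


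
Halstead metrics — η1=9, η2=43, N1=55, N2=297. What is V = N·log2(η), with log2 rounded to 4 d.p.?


Formula: V = N * log2(η), where N = N1 + N2 and η = η1 + η2
η = 9 + 43 = 52
N = 55 + 297 = 352
log2(52) ≈ 5.7004
V = 352 * 5.7004 = 2006.54

2006.54


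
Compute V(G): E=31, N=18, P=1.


Formula: V(G) = E - N + 2P
V(G) = 31 - 18 + 2*1
V(G) = 13 + 2
V(G) = 15

15


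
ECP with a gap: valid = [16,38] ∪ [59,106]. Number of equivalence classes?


Valid ranges: [16,38] and [59,106]
Class 1: x < 16 — invalid
Class 2: 16 ≤ x ≤ 38 — valid
Class 3: 38 < x < 59 — invalid (gap between ranges)
Class 4: 59 ≤ x ≤ 106 — valid
Class 5: x > 106 — invalid
Total equivalence classes: 5

5 equivalence classes


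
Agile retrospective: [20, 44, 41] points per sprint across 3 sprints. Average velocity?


Formula: Avg velocity = Total points / Number of sprints
Points: [20, 44, 41]
Sum = 20 + 44 + 41 = 105
Avg velocity = 105 / 3 = 35.0 points/sprint

35.0 points/sprint


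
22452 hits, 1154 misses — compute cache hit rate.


Formula: hit rate = hits / (hits + misses) * 100
hit rate = 22452 / (22452 + 1154) * 100
hit rate = 22452 / 23606 * 100
hit rate = 95.11%

95.11%


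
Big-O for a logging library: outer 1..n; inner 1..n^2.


Reasoning: n times n^2
Complexity: O(n^3)

O(n^3)


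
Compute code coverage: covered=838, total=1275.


Coverage = covered / total * 100
Coverage = 838 / 1275 * 100
Coverage = 65.73%

65.73%


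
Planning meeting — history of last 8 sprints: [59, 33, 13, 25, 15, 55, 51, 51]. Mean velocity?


Formula: Avg velocity = Total points / Number of sprints
Points: [59, 33, 13, 25, 15, 55, 51, 51]
Sum = 59 + 33 + 13 + 25 + 15 + 55 + 51 + 51 = 302
Avg velocity = 302 / 8 = 37.75 points/sprint

37.75 points/sprint


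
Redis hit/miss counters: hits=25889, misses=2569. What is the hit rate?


Formula: hit rate = hits / (hits + misses) * 100
hit rate = 25889 / (25889 + 2569) * 100
hit rate = 25889 / 28458 * 100
hit rate = 90.97%

90.97%


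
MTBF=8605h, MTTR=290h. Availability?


Availability = MTBF / (MTBF + MTTR)
Availability = 8605 / (8605 + 290)
Availability = 8605 / 8895
Availability = 96.7397%

96.7397%


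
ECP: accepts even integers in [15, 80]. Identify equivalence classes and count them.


Constraint: even integers in [15, 80]
Class 1: x < 15 — out-of-range invalid
Class 2: x in [15,80] but odd — wrong type invalid
Class 3: x in [15,80] and even — valid
Class 4: x > 80 — out-of-range invalid
Total equivalence classes: 4

4 equivalence classes


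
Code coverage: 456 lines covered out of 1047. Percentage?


Coverage = covered / total * 100
Coverage = 456 / 1047 * 100
Coverage = 43.55%

43.55%


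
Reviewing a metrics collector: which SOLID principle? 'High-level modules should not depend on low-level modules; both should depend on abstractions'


This describes the Dependency Inversion Principle (DIP)

Dependency Inversion Principle (DIP)


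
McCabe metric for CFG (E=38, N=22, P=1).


Formula: V(G) = E - N + 2P
V(G) = 38 - 22 + 2*1
V(G) = 16 + 2
V(G) = 18

18


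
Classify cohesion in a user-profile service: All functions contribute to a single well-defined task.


Reasoning: Best: single purpose
Type: Functional cohesion

Functional cohesion


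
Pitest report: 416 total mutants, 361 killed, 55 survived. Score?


Mutation score = killed / total * 100
Mutation score = 361 / 416 * 100
Mutation score = 86.78%

86.78%


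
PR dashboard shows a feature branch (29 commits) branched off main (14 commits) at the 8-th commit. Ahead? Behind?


Common ancestor: commit #8
feature commits after divergence: 29 - 8 = 21
main commits after divergence: 14 - 8 = 6
feature is 21 commits ahead of main
main is 6 commits ahead of feature

feature ahead: 21, main ahead: 6


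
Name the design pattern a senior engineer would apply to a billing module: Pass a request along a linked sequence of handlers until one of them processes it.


This matches the Chain of Responsibility pattern

Chain of Responsibility


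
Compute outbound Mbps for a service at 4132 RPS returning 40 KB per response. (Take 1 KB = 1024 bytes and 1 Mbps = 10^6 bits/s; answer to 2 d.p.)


Formula: Mbps = payload_bytes * RPS * 8 / 1e6
Payload per request = 40 KB = 40 * 1024 = 40960 bytes
Total bytes/sec = 40960 * 4132 = 169246720
Total bits/sec = 169246720 * 8 = 1353973760
Mbps = 1353973760 / 1e6 = 1353.97

1353.97 Mbps


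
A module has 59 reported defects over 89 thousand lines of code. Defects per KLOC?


Defect density = defects / KLOC
Defect density = 59 / 89
Defect density = 0.663 defects/KLOC

0.663 defects/KLOC


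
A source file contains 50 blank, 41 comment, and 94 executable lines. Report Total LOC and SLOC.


Total LOC = blank + comment + code
Total LOC = 50 + 41 + 94 = 185
SLOC (source only) = code = 94

Total LOC: 185, SLOC: 94


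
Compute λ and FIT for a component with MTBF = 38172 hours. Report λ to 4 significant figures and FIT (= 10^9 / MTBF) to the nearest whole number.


Formula: λ = 1 / MTBF; FIT = λ × 1e9 = 1e9 / MTBF
λ = 1 / 38172 ≈ 2.620e-05 failures/hour
FIT = 1e9 / 38172 ≈ 26197 failures per 1e9 hours (nearest whole number)

λ = 2.620e-05 /h, FIT = 26197


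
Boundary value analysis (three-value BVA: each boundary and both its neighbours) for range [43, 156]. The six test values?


Range: [43, 156]
Boundaries: just below min, min, min+1, max-1, max, just above max
Values: [42, 43, 44, 155, 156, 157]

[42, 43, 44, 155, 156, 157]


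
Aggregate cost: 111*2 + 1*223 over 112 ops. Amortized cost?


Formula: Amortized cost = Total cost / Operations
Total cost = (111 * 2) + (1 * 223)
Total cost = 222 + 223 = 445
Amortized = 445 / 112 = 3.9732

3.9732


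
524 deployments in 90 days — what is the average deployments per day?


Formula: deployments per day = releases / days
= 524 / 90
= 5.822 deploys/day
(equivalently, 40.76 deploys/week)

5.822 deploys/day


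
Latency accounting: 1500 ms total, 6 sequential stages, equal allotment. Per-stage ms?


Formula: per_stage = total_budget / stages
per_stage = 1500 / 6
per_stage = 250.0 ms

250.0 ms


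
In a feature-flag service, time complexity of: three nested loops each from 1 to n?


Reasoning: three levels of nesting over n
Complexity: O(n^3)

O(n^3)


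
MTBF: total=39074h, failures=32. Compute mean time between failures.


Formula: MTBF = Total operating time / Number of failures
MTBF = 39074 / 32
MTBF = 1221.06 hours

1221.06 hours


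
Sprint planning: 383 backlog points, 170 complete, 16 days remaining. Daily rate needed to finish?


Formula: Required rate = Remaining points / Days left
Remaining = 383 - 170 = 213 points
Required rate = 213 / 16 = 13.31 points/day

13.31 points/day


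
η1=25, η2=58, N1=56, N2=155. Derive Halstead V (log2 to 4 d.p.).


Formula: V = N * log2(η), where N = N1 + N2 and η = η1 + η2
η = 25 + 58 = 83
N = 56 + 155 = 211
log2(83) ≈ 6.3750
V = 211 * 6.3750 = 1345.13

1345.13


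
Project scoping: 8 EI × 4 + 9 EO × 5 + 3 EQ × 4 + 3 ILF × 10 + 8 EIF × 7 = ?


UFP = EI*4 + EO*5 + EQ*4 + ILF*10 + EIF*7
UFP = 8*4 + 9*5 + 3*4 + 3*10 + 8*7
UFP = 32 + 45 + 12 + 30 + 56
UFP = 175

175


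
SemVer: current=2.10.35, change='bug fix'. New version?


Current: 2.10.35
Change category: 'bug fix' → patch bump
SemVer rule: patch bump → increment PATCH (MAJOR and MINOR unchanged)
New: 2.10.36

2.10.36


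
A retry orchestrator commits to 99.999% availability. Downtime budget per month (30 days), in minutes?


Formula: allowed downtime = period * (100 - SLA) / 100
Period (month (30 days)) = 43200 minutes
Unavailability fraction = (100 - 99.999) / 100
Allowed downtime = 43200 * (100 - 99.999) / 100
Allowed downtime = 0.432 minutes

0.432 minutes


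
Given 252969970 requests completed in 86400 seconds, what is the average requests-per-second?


Formula: throughput = requests / seconds
throughput = 252969970 / 86400
throughput = 2927.89 requests/second

2927.89 requests/second


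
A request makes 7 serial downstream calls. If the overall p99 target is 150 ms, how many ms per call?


Formula: per_stage = total_budget / stages
per_stage = 150 / 7
per_stage = 21.43 ms

21.43 ms


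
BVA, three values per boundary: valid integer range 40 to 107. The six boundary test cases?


Range: [40, 107]
Boundaries: just below min, min, min+1, max-1, max, just above max
Values: [39, 40, 41, 106, 107, 108]

[39, 40, 41, 106, 107, 108]


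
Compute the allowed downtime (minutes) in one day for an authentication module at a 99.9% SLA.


Formula: allowed downtime = period * (100 - SLA) / 100
Period (day) = 1440 minutes
Unavailability fraction = (100 - 99.9) / 100
Allowed downtime = 1440 * (100 - 99.9) / 100
Allowed downtime = 1.44 minutes

1.44 minutes


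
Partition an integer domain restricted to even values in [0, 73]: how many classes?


Constraint: even integers in [0, 73]
Class 1: x < 0 — out-of-range invalid
Class 2: x in [0,73] but odd — wrong type invalid
Class 3: x in [0,73] and even — valid
Class 4: x > 73 — out-of-range invalid
Total equivalence classes: 4

4 equivalence classes


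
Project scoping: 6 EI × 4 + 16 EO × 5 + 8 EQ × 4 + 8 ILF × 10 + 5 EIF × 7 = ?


UFP = EI*4 + EO*5 + EQ*4 + ILF*10 + EIF*7
UFP = 6*4 + 16*5 + 8*4 + 8*10 + 5*7
UFP = 24 + 80 + 32 + 80 + 35
UFP = 251

251


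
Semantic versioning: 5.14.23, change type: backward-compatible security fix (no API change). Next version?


Current: 5.14.23
Change category: 'backward-compatible security fix (no API change)' → patch bump
SemVer rule: patch bump → increment PATCH (MAJOR and MINOR unchanged)
New: 5.14.24

5.14.24


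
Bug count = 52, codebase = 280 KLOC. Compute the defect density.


Defect density = defects / KLOC
Defect density = 52 / 280
Defect density = 0.186 defects/KLOC

0.186 defects/KLOC


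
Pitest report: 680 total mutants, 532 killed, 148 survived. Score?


Mutation score = killed / total * 100
Mutation score = 532 / 680 * 100
Mutation score = 78.24%

78.24%


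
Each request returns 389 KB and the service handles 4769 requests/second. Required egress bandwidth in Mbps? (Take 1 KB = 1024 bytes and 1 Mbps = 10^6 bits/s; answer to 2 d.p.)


Formula: Mbps = payload_bytes * RPS * 8 / 1e6
Payload per request = 389 KB = 389 * 1024 = 398336 bytes
Total bytes/sec = 398336 * 4769 = 1899664384
Total bits/sec = 1899664384 * 8 = 15197315072
Mbps = 15197315072 / 1e6 = 15197.32

15197.32 Mbps


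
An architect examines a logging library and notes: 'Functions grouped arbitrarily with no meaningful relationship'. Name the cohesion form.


Reasoning: Worst: random grouping
Type: Coincidental cohesion

Coincidental cohesion


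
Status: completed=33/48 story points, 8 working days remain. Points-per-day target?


Formula: Required rate = Remaining points / Days left
Remaining = 48 - 33 = 15 points
Required rate = 15 / 8 = 1.88 points/day

1.88 points/day


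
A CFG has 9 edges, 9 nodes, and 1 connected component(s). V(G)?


Formula: V(G) = E - N + 2P
V(G) = 9 - 9 + 2*1
V(G) = 0 + 2
V(G) = 2

2


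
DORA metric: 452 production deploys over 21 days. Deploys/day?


Formula: deployments per day = releases / days
= 452 / 21
= 21.524 deploys/day
(equivalently, 150.67 deploys/week)

21.524 deploys/day


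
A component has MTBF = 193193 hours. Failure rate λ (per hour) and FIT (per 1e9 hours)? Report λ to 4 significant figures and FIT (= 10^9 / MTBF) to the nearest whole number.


Formula: λ = 1 / MTBF; FIT = λ × 1e9 = 1e9 / MTBF
λ = 1 / 193193 ≈ 5.176e-06 failures/hour
FIT = 1e9 / 193193 ≈ 5176 failures per 1e9 hours (nearest whole number)

λ = 5.176e-06 /h, FIT = 5176


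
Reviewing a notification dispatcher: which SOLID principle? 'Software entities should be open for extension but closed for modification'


This describes the Open/Closed Principle (OCP)

Open/Closed Principle (OCP)


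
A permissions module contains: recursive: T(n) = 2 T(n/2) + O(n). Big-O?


Reasoning: master theorem case 2 (merge-sort recurrence)
Complexity: O(n log n)

O(n log n)


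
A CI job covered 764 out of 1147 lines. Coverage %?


Coverage = covered / total * 100
Coverage = 764 / 1147 * 100
Coverage = 66.61%

66.61%


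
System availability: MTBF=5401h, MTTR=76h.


Availability = MTBF / (MTBF + MTTR)
Availability = 5401 / (5401 + 76)
Availability = 5401 / 5477
Availability = 98.6124%

98.6124%


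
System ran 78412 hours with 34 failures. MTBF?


Formula: MTBF = Total operating time / Number of failures
MTBF = 78412 / 34
MTBF = 2306.24 hours

2306.24 hours


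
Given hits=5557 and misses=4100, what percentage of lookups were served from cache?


Formula: hit rate = hits / (hits + misses) * 100
hit rate = 5557 / (5557 + 4100) * 100
hit rate = 5557 / 9657 * 100
hit rate = 57.54%

57.54%


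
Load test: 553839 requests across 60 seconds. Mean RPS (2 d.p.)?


Formula: throughput = requests / seconds
throughput = 553839 / 60
throughput = 9230.65 requests/second

9230.65 requests/second


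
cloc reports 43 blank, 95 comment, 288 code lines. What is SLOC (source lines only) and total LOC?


Total LOC = blank + comment + code
Total LOC = 43 + 95 + 288 = 426
SLOC (source only) = code = 288

Total LOC: 426, SLOC: 288


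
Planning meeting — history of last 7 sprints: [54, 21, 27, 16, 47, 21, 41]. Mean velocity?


Formula: Avg velocity = Total points / Number of sprints
Points: [54, 21, 27, 16, 47, 21, 41]
Sum = 54 + 21 + 27 + 16 + 47 + 21 + 41 = 227
Avg velocity = 227 / 7 = 32.43 points/sprint

32.43 points/sprint
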